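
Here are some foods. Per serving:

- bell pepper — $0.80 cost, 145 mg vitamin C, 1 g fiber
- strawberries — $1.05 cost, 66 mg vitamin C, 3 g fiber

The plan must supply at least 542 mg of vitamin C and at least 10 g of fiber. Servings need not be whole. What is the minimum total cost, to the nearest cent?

$4.68

Two binding constraints pin down two serving amounts, so the optimal mix uses at most two foods. The candidates are each food alone (scaled to the tighter of vitamin C/fiber) and each pair with both constraints tight.
bell pepper only: max(542/145, 10/1) = 10 servings → $8.00.
strawberries only: max(542/66, 10/3) = 8.212 servings → $8.62.
bell pepper + strawberries with both tight: 2.618 servings and 2.461 servings → $4.68.
Cheapest feasible corner: $4.68.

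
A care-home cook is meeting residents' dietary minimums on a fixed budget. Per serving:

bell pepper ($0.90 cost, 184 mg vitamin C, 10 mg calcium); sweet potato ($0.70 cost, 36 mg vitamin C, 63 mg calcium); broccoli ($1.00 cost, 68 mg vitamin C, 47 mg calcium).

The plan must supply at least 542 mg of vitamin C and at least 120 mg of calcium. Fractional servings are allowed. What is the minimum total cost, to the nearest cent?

$3.43

The cheapest plan sits at a corner of the feasible region — with two constraints it uses at most two foods.
bell pepper only: max(542/184, 120/10) = 12 servings → $10.80.
sweet potato only: max(542/36, 120/63) = 15.06 servings → $10.54.
broccoli only: max(542/68, 120/47) = 7.971 servings → $7.97.
bell pepper + sweet potato with both tight: 2.655 servings and 1.483 servings → $3.43.
bell pepper + broccoli with both tight: 2.173 servings and 2.091 servings → $4.05.
sweet potato + broccoli: the both-tight solution has a negative serving — not a feasible corner.
Cheapest feasible corner: $3.43.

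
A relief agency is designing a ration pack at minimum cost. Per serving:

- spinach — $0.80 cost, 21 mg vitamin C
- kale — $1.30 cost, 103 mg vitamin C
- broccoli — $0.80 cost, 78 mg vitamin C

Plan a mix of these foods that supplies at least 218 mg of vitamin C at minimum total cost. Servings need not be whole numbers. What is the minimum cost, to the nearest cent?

Cost per mg of vitamin C: broccoli $0.0103, kale $0.0126, spinach $0.0381.
With no serving limits, use only broccoli: 218 mg / 78 mg = 2.795 servings × $0.80 = $2.24.

$2.24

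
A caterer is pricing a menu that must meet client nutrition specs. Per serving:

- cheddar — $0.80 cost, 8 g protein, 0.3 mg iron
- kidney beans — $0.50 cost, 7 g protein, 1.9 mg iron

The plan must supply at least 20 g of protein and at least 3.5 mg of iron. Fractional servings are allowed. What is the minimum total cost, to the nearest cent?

$1.43

For a min-cost LP with two ≥-constraints, a basic feasible solution has at most two positive variables.
cheddar only: max(20/8, 3.5/0.3) = 11.67 servings → $9.33.
kidney beans only: max(20/7, 3.5/1.9) = 2.857 servings → $1.43.
cheddar + kidney beans with both tight: 1.031 servings and 1.679 servings → $1.66.
The minimum over all feasible corners is $1.43.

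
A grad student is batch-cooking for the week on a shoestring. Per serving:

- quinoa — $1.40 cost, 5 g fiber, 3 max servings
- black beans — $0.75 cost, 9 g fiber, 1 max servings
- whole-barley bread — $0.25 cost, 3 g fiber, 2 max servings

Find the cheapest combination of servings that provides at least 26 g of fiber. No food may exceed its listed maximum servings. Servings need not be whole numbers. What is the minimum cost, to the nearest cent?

$4.33

Cost per g of fiber: black beans $0.0833, whole-barley bread $0.0833, quinoa $0.2800.
Take 1 serving of black beans: +9.0 g fiber for $0.75 (total $0.75, still need 17.0 g).
Take 2 servings of whole-barley bread: +6.0 g fiber for $0.50 (total $1.25, still need 11.0 g).
Take 2.2 servings of quinoa: +11.0 g fiber for $3.08 (total $4.33, still need 0.0 g).
Filling from the cheapest source first is optimal under one linear minimum: $4.33.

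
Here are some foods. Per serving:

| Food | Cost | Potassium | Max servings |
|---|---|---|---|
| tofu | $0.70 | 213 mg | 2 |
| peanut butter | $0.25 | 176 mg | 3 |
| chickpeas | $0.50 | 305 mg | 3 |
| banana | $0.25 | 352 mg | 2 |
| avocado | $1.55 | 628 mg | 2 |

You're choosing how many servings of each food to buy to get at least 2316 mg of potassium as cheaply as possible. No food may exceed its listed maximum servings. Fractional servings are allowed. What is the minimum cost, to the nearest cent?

$3.17

Cost per mg of potassium: banana $0.0007, peanut butter $0.0014, chickpeas $0.0016, avocado $0.0025, tofu $0.0033.
Take 2 servings of banana: +704.0 mg potassium for $0.50 (total $0.50, still need 1612.0 mg).
Take 3 servings of peanut butter: +528.0 mg potassium for $0.75 (total $1.25, still need 1084.0 mg).
Take 3 servings of chickpeas: +915.0 mg potassium for $1.50 (total $2.75, still need 169.0 mg).
Take 0.2691 servings of avocado: +169.0 mg potassium for $0.42 (total $3.17, still need 0.0 mg).
Filling from the cheapest source first is optimal under one linear minimum: $3.17.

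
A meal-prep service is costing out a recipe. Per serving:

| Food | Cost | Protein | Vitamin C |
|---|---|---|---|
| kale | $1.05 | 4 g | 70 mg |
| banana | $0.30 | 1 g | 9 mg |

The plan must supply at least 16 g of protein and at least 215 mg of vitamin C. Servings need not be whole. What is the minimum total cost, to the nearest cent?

At the optimum either one food covers both requirements or two foods hit both targets exactly; no other combination can be cheaper.
kale only: max(16/4, 215/70) = 4 servings → $4.20.
banana only: max(16/1, 215/9) = 23.89 servings → $7.17.
kale + banana with both tight: 2.088 servings and 7.647 servings → $4.49.
So the least-cost plan costs $4.20.

$4.20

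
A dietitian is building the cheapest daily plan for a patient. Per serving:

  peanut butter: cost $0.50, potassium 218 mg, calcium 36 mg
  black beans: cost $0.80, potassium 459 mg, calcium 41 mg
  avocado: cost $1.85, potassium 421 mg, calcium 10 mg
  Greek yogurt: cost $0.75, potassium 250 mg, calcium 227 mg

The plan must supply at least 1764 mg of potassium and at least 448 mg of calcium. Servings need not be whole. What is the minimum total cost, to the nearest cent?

Compare the cost at each extreme point of the feasible region.
peanut butter only: max(1764/218, 448/36) = 12.44 servings → $6.22.
black beans only: max(1764/459, 448/41) = 10.93 servings → $8.74.
avocado only: max(1764/421, 448/10) = 44.8 servings → $82.88.
Greek yogurt only: max(1764/250, 448/227) = 7.056 servings → $5.29.
peanut butter + black beans with both targets exact would need a negative amount; discard.
peanut butter + avocado: the both-tight solution has a negative serving — not a feasible corner.
peanut butter + Greek yogurt with both tight: 7.124 servings and 0.8437 servings → $4.19.
black beans + avocado with both targets exact would need a negative amount; discard.
black beans + Greek yogurt with both tight: 3.07 servings and 1.419 servings → $3.52.
avocado + Greek yogurt with both tight: 3.099 servings and 1.837 servings → $7.11.
Cheapest feasible corner: $3.52.

$3.52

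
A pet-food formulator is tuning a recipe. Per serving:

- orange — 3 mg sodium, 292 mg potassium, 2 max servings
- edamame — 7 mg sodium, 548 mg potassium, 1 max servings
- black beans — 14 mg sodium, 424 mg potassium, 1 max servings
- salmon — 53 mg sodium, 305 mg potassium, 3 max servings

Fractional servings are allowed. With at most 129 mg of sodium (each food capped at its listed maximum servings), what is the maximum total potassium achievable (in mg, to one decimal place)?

Potassium per mg sodium: orange 97.33, edamame 78.29, black beans 30.29, salmon 5.755.
Take 2 servings of orange: uses 6 mg sodium, +584.0 mg potassium (running total 584.0 mg).
Take 1 serving of edamame: uses 7 mg sodium, +548.0 mg potassium (running total 1132.0 mg).
Take 1 serving of black beans: uses 14 mg sodium, +424.0 mg potassium (running total 1556.0 mg).
Take 1.925 servings of salmon: uses 102 mg sodium, +587.0 mg potassium (running total 2143.0 mg).
Filling greedily by potassium-per-mg sodium is optimal for one linear limit, giving 2143.0 mg.

2143.0 mg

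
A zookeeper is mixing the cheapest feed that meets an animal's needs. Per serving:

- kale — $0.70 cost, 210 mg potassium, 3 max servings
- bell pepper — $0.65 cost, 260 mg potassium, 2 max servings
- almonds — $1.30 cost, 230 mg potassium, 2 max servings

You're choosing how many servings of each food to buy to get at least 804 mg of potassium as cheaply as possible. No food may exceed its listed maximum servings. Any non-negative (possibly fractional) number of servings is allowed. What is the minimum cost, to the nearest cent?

$2.25

Cost per mg of potassium: bell pepper $0.0025, kale $0.0033, almonds $0.0057.
Take 2 servings of bell pepper: +520.0 mg potassium for $1.30 (total $1.30, still need 284.0 mg).
Take 1.352 servings of kale: +284.0 mg potassium for $0.95 (total $2.25, still need 0.0 mg).
Greedy by cheapest-per-mg is optimal for a single linear constraint, so the minimum cost is $2.25.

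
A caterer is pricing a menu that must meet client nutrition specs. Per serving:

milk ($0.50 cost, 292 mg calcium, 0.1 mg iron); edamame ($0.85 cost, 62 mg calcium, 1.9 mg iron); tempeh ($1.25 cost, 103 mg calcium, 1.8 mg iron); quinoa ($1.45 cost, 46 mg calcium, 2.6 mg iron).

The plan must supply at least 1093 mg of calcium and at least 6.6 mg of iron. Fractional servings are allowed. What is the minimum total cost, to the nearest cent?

$4.34

Two binding constraints pin down two serving amounts, so the optimal mix uses at most two foods. The candidates are each food alone (scaled to the tighter of calcium/iron) and each pair with both constraints tight.
milk only: max(1093/292, 6.6/0.1) = 66 servings → $33.00.
edamame only: max(1093/62, 6.6/1.9) = 17.63 servings → $14.98.
tempeh only: max(1093/103, 6.6/1.8) = 10.61 servings → $13.26.
quinoa only: max(1093/46, 6.6/2.6) = 23.76 servings → $34.45.
milk + edamame with both tight: 3.04 servings and 3.314 servings → $4.34.
milk + tempeh with both tight: 2.499 servings and 3.528 servings → $5.66.
milk + quinoa with both tight: 3.364 servings and 2.409 servings → $5.17.
edamame + tempeh: intersection lies outside the first quadrant.
edamame + quinoa: intersection lies outside the first quadrant.
tempeh + quinoa with both targets exact would need a negative amount; discard.
The minimum over all feasible corners is $4.34.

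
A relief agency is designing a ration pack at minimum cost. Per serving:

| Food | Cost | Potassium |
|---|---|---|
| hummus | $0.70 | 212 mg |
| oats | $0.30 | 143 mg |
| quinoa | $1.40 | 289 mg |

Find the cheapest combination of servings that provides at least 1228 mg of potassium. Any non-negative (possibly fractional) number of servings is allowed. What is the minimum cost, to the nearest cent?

Cost per mg of potassium: oats $0.0021, hummus $0.0033, quinoa $0.0048.
With no serving limits, use only oats: 1228 mg / 143 mg = 8.587 servings × $0.30 = $2.58.

$2.58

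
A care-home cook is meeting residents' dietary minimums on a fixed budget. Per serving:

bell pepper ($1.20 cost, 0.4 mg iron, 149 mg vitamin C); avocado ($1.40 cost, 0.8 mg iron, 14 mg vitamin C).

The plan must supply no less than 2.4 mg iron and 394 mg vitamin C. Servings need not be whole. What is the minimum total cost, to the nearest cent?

$5.44

A basic optimal solution has at most two foods positive. Try each food alone and each pair with both targets met exactly.
bell pepper only: max(2.4/0.4, 394/149) = 6 servings → $7.20.
avocado only: max(2.4/0.8, 394/14) = 28.14 servings → $39.40.
bell pepper + avocado with both tight: 2.479 servings and 1.761 servings → $5.44.
So the least-cost plan costs $5.44.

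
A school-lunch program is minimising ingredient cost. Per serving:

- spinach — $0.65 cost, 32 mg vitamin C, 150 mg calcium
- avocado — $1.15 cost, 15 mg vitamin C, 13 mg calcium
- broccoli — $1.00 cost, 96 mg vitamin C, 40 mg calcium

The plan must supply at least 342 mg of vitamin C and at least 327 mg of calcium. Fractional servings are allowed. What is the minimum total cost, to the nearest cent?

Compare the cost at each extreme point of the feasible region.
spinach only: max(342/32, 327/150) = 10.69 servings → $6.95.
avocado only: max(342/15, 327/13) = 25.15 servings → $28.93.
broccoli only: max(342/96, 327/40) = 8.175 servings → $8.18.
spinach + avocado with both tight: 0.2503 servings and 22.27 servings → $25.77.
spinach + broccoli with both tight: 1.35 servings and 3.112 servings → $3.99.
avocado + broccoli: the both-tight solution has a negative serving — not a feasible corner.
Cheapest feasible corner: $3.99.

$3.99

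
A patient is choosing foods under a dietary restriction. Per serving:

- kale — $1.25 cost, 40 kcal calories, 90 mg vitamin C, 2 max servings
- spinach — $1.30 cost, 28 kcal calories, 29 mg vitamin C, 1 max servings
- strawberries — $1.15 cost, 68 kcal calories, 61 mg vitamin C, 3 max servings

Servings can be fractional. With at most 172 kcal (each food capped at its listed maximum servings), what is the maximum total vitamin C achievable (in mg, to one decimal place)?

266.4 mg

Vitamin C per kcal: kale 2.25, spinach 1.036, strawberries 0.8971.
Take 2 servings of kale: uses 80 kcal, +180.0 mg vitamin C (running total 180.0 mg).
Take 1 serving of spinach: uses 28 kcal, +29.0 mg vitamin C (running total 209.0 mg).
Take 0.9412 servings of strawberries: uses 64 kcal, +57.4 mg vitamin C (running total 266.4 mg).
Greedy by best ratio exhausts the calories allowance optimally: 266.4 mg.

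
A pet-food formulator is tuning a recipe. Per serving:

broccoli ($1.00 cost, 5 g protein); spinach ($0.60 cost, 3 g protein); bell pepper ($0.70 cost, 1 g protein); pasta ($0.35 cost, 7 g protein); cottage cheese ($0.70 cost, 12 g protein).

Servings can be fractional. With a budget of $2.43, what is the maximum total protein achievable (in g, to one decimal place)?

Protein per dollar: pasta 20, cottage cheese 17.14, broccoli 5, spinach 5, bell pepper 1.429.
With no serving limits, spend the whole cost allowance on pasta: $2.43 / $0.35 × 7 g = 48.6 g.

48.6 g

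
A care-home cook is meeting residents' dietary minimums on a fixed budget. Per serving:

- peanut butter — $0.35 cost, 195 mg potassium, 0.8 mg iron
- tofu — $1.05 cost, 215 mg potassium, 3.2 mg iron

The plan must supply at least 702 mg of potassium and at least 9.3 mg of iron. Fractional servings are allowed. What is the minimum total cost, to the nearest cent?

$3.10

The cheapest plan sits at a corner of the feasible region — with two constraints it uses at most two foods.
peanut butter only: max(702/195, 9.3/0.8) = 11.62 servings → $4.07.
tofu only: max(702/215, 9.3/3.2) = 3.265 servings → $3.43.
peanut butter + tofu with both tight: 0.5462 servings and 2.77 servings → $3.10.
Cheapest feasible corner: $3.10.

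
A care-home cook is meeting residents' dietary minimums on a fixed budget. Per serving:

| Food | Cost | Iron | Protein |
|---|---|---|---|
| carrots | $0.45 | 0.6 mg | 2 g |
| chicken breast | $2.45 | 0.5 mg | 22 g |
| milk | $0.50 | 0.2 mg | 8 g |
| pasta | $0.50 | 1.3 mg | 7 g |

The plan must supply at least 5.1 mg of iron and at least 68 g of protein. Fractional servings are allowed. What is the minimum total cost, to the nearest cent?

$4.44

carrots only: max(5.1/0.6, 68/2) = 34 servings → $15.30.
chicken breast only: max(5.1/0.5, 68/22) = 10.2 servings → $24.99.
milk only: max(5.1/0.2, 68/8) = 25.5 servings → $12.75.
pasta only: max(5.1/1.3, 68/7) = 9.714 servings → $4.86.
carrots + chicken breast with both tight: 6.41 servings and 2.508 servings → $9.03.
carrots + milk with both tight: 6.182 servings and 6.955 servings → $6.26.
carrots + pasta with both targets exact would need a negative amount; discard.
chicken breast + milk: intersection lies outside the first quadrant.
chicken breast + pasta with both tight: 2.1 servings and 3.116 servings → $6.70.
milk + pasta with both tight: 5.856 servings and 3.022 servings → $4.44.
Cheapest feasible corner: $4.44.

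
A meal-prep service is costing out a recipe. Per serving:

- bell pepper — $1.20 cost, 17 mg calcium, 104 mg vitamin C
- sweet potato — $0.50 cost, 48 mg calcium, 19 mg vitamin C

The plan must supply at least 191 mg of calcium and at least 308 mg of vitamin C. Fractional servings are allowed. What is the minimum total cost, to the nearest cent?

$4.43

This is a tiny linear program; its minimum lies at a vertex of the feasible set. List the vertices and price them.
bell pepper only: max(191/17, 308/104) = 11.24 servings → $13.48.
sweet potato only: max(191/48, 308/19) = 16.21 servings → $8.11.
bell pepper + sweet potato with both tight: 2.389 servings and 3.133 servings → $4.43.
Cheapest feasible corner: $4.43.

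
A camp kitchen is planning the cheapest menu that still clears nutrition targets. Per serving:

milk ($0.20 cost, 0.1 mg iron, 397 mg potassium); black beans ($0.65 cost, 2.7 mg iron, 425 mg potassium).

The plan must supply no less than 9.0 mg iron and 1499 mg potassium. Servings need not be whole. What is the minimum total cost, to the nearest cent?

$2.20

The cheapest plan sits at a corner of the feasible region — with two constraints it uses at most two foods.
milk only: max(9.0/0.1, 1499/397) = 90 servings → $18.00.
black beans only: max(9.0/2.7, 1499/425) = 3.527 servings → $2.29.
milk + black beans with both tight: 0.216 servings and 3.325 servings → $2.20.
So the least-cost plan costs $2.20.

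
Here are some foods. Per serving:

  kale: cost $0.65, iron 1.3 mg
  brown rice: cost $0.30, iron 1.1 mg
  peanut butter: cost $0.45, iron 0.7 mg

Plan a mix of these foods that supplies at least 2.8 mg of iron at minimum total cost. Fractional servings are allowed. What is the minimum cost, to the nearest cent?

Cost per mg of iron: brown rice $0.2727, kale $0.5000, peanut butter $0.6429.
With no serving limits, use only brown rice: 2.8 mg / 1.1 mg = 2.545 servings × $0.30 = $0.76.

$0.76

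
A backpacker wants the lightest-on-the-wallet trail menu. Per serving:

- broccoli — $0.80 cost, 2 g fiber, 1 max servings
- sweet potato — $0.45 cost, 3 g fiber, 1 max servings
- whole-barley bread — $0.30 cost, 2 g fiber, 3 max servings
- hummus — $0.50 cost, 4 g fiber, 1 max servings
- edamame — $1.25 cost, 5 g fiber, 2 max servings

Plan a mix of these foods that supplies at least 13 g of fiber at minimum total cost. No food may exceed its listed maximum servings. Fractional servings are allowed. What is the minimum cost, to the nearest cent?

Cost per g of fiber: hummus $0.1250, sweet potato $0.1500, whole-barley bread $0.1500, edamame $0.2500, broccoli $0.4000.
Take 1 serving of hummus: +4.0 g fiber for $0.50 (total $0.50, still need 9.0 g).
Take 1 serving of sweet potato: +3.0 g fiber for $0.45 (total $0.95, still need 6.0 g).
Take 3 servings of whole-barley bread: +6.0 g fiber for $0.90 (total $1.85, still need 0.0 g).
Greedy by cheapest-per-g is optimal for a single linear constraint, so the minimum cost is $1.85.

$1.85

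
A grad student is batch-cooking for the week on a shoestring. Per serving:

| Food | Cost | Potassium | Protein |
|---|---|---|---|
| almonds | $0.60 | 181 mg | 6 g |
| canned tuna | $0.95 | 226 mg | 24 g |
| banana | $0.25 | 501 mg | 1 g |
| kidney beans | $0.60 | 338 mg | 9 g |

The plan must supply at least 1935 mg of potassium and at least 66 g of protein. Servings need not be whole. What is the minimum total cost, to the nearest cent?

For a min-cost LP with two ≥-constraints, a basic feasible solution has at most two positive variables.
almonds only: max(1935/181, 66/6) = 11 servings → $6.60.
canned tuna only: max(1935/226, 66/24) = 8.562 servings → $8.13.
banana only: max(1935/501, 66/1) = 66 servings → $16.50.
kidney beans only: max(1935/338, 66/9) = 7.333 servings → $4.40.
almonds + canned tuna with both tight: 10.55 servings and 0.1124 servings → $6.44.
almonds + banana: intersection lies outside the first quadrant.
almonds + kidney beans with both targets exact would need a negative amount; discard.
canned tuna + banana with both tight: 2.639 servings and 2.672 servings → $3.17.
canned tuna + kidney beans with both tight: 0.805 servings and 5.187 servings → $3.88.
banana + kidney beans with both targets exact would need a negative amount; discard.
The minimum over all feasible corners is $3.17.

$3.17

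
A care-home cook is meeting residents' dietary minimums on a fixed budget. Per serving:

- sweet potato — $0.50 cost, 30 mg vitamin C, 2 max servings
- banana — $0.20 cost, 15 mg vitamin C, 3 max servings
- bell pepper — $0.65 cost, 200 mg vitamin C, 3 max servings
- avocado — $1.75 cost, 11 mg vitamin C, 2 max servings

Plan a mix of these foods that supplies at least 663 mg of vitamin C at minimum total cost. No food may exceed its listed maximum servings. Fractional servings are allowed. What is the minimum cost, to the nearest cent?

Cost per mg of vitamin C: bell pepper $0.0032, banana $0.0133, sweet potato $0.0167, avocado $0.1591.
Take 3 servings of bell pepper: +600.0 mg vitamin C for $1.95 (total $1.95, still need 63.0 mg).
Take 3 servings of banana: +45.0 mg vitamin C for $0.60 (total $2.55, still need 18.0 mg).
Take 0.6 servings of sweet potato: +18.0 mg vitamin C for $0.30 (total $2.85, still need 0.0 mg).
Greedy by cheapest-per-mg is optimal for a single linear constraint, so the minimum cost is $2.85.

$2.85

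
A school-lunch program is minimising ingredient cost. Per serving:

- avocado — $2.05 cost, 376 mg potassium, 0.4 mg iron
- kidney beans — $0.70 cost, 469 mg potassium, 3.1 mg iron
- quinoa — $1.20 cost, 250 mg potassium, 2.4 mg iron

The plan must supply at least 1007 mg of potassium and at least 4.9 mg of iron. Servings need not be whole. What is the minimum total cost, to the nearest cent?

A basic optimal solution has at most two foods positive. Try each food alone and each pair with both targets met exactly.
avocado only: max(1007/376, 4.9/0.4) = 12.25 servings → $25.11.
kidney beans only: max(1007/469, 4.9/3.1) = 2.147 servings → $1.50.
quinoa only: max(1007/250, 4.9/2.4) = 4.028 servings → $4.83.
avocado + kidney beans with both tight: 0.8421 servings and 1.472 servings → $2.76.
avocado + quinoa with both tight: 1.485 servings and 1.794 servings → $5.20.
kidney beans + quinoa: the both-tight solution has a negative serving — not a feasible corner.
So the least-cost plan costs $1.50.

$1.50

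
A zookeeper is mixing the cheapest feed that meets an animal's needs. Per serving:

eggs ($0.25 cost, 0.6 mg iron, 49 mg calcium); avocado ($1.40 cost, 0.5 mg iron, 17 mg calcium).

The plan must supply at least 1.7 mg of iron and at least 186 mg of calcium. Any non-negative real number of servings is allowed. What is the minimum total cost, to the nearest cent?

$0.95

Check every corner: each single food scaled to meet both minima, and each pair solved so both constraints bind.
eggs only: max(1.7/0.6, 186/49) = 3.796 servings → $0.95.
avocado only: max(1.7/0.5, 186/17) = 10.94 servings → $15.32.
eggs + avocado: intersection lies outside the first quadrant.
So the least-cost plan costs $0.95.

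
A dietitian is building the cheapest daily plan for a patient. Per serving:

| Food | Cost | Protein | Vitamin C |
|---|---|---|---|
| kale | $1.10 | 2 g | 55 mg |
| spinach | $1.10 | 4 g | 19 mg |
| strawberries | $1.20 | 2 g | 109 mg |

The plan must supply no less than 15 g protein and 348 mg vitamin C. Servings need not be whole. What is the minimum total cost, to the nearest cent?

This is a tiny linear program; its minimum lies at a vertex of the feasible set. List the vertices and price them.
kale only: max(15/2, 348/55) = 7.5 servings → $8.25.
spinach only: max(15/4, 348/19) = 18.32 servings → $20.15.
strawberries only: max(15/2, 348/109) = 7.5 servings → $9.00.
kale + spinach with both tight: 6.082 servings and 0.7088 servings → $7.47.
kale + strawberries with both targets exact would need a negative amount; discard.
spinach + strawberries with both tight: 2.359 servings and 2.781 servings → $5.93.
So the least-cost plan costs $5.93.

$5.93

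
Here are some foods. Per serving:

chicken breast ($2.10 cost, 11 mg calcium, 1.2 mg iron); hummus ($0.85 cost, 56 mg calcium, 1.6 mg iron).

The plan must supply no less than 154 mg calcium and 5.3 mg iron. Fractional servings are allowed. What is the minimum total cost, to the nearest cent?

$2.82

This is a tiny linear program; its minimum lies at a vertex of the feasible set. List the vertices and price them.
chicken breast only: max(154/11, 5.3/1.2) = 14 servings → $29.40.
hummus only: max(154/56, 5.3/1.6) = 3.312 servings → $2.82.
chicken breast + hummus with both tight: 1.016 servings and 2.55 servings → $4.30.
Cheapest feasible corner: $2.82.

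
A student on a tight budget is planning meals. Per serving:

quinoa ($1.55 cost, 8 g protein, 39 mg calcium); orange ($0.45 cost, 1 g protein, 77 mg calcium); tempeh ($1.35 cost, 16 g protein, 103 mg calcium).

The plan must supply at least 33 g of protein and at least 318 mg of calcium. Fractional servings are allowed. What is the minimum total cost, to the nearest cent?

Check every corner: each single food scaled to meet both minima, and each pair solved so both constraints bind.
quinoa only: max(33/8, 318/39) = 8.154 servings → $12.64.
orange only: max(33/1, 318/77) = 33 servings → $14.85.
tempeh only: max(33/16, 318/103) = 3.087 servings → $4.17.
quinoa + orange with both tight: 3.853 servings and 2.179 servings → $6.95.
quinoa + tempeh: the both-tight solution has a negative serving — not a feasible corner.
orange + tempeh with both tight: 1.496 servings and 1.969 servings → $3.33.
So the least-cost plan costs $3.33.

$3.33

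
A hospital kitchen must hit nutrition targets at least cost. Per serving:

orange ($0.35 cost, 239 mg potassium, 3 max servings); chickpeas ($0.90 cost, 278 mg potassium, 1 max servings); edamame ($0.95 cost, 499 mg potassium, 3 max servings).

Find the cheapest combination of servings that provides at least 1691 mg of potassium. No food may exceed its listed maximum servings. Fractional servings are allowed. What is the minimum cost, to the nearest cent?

Cost per mg of potassium: orange $0.0015, edamame $0.0019, chickpeas $0.0032.
Take 3 servings of orange: +717.0 mg potassium for $1.05 (total $1.05, still need 974.0 mg).
Take 1.952 servings of edamame: +974.0 mg potassium for $1.85 (total $2.90, still need 0.0 mg).
Filling from the cheapest source first is optimal under one linear minimum: $2.90.

$2.90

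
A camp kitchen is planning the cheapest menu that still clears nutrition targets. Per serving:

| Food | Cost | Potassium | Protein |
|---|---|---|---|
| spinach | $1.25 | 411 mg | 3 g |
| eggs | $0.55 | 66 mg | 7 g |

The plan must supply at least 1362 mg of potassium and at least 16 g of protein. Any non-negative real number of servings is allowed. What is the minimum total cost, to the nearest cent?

An LP optimum is at a vertex; with two nutrient constraints at most two foods are used. Check each candidate.
spinach only: max(1362/411, 16/3) = 5.333 servings → $6.67.
eggs only: max(1362/66, 16/7) = 20.64 servings → $11.35.
spinach + eggs with both tight: 3.165 servings and 0.9295 servings → $4.47.
The minimum over all feasible corners is $4.47.

$4.47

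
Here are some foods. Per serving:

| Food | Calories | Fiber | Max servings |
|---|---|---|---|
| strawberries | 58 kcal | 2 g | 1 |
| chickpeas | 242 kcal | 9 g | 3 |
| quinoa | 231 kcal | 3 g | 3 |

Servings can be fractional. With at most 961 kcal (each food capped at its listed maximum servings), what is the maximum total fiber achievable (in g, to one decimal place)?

31.3 g

Fiber per kcal: chickpeas 0.03719, strawberries 0.03448, quinoa 0.01299.
Take 3 servings of chickpeas: uses 726 kcal, +27.0 g fiber (running total 27.0 g).
Take 1 serving of strawberries: uses 58 kcal, +2.0 g fiber (running total 29.0 g).
Take 0.7662 servings of quinoa: uses 177 kcal, +2.3 g fiber (running total 31.3 g).
Greedy by best ratio exhausts the calories allowance optimally: 31.3 g.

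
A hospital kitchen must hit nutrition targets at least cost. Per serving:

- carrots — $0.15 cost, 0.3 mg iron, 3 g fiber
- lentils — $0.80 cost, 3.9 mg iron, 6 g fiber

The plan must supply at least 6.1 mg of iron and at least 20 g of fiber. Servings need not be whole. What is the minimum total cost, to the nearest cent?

carrots only: max(6.1/0.3, 20/3) = 20.33 servings → $3.05.
lentils only: max(6.1/3.9, 20/6) = 3.333 servings → $2.67.
carrots + lentils with both tight: 4.182 servings and 1.242 servings → $1.62.
So the least-cost plan costs $1.62.

$1.62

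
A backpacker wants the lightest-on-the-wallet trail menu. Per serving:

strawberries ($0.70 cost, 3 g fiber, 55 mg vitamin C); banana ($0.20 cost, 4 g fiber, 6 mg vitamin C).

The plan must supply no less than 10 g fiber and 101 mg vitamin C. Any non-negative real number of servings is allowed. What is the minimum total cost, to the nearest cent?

The cheapest plan sits at a corner of the feasible region — with two constraints it uses at most two foods.
strawberries only: max(10/3, 101/55) = 3.333 servings → $2.33.
banana only: max(10/4, 101/6) = 16.83 servings → $3.37.
strawberries + banana with both tight: 1.703 servings and 1.223 servings → $1.44.
So the least-cost plan costs $1.44.

$1.44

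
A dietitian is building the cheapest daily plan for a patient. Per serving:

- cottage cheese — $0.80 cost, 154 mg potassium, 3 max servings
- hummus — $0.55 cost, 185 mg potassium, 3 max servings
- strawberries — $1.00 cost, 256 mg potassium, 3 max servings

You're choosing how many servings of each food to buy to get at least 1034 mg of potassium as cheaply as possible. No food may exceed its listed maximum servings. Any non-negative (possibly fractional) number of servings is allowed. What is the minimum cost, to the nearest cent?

Cost per mg of potassium: hummus $0.0030, strawberries $0.0039, cottage cheese $0.0052.
Take 3 servings of hummus: +555.0 mg potassium for $1.65 (total $1.65, still need 479.0 mg).
Take 1.871 servings of strawberries: +479.0 mg potassium for $1.87 (total $3.52, still need 0.0 mg).
Greedy by cheapest-per-mg is optimal for a single linear constraint, so the minimum cost is $3.52.

$3.52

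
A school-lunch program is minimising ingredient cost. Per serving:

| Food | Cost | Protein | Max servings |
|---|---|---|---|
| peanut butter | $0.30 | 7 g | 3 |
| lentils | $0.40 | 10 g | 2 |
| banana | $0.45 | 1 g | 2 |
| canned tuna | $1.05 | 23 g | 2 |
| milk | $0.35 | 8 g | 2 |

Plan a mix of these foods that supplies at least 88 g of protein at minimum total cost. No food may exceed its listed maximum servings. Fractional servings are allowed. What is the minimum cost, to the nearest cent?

$3.82

Cost per g of protein: lentils $0.0400, peanut butter $0.0429, milk $0.0437, canned tuna $0.0457, banana $0.4500.
Take 2 servings of lentils: +20.0 g protein for $0.80 (total $0.80, still need 68.0 g).
Take 3 servings of peanut butter: +21.0 g protein for $0.90 (total $1.70, still need 47.0 g).
Take 2 servings of milk: +16.0 g protein for $0.70 (total $2.40, still need 31.0 g).
Take 1.348 servings of canned tuna: +31.0 g protein for $1.42 (total $3.82, still need 0.0 g).
Filling from the cheapest source first is optimal under one linear minimum: $3.82.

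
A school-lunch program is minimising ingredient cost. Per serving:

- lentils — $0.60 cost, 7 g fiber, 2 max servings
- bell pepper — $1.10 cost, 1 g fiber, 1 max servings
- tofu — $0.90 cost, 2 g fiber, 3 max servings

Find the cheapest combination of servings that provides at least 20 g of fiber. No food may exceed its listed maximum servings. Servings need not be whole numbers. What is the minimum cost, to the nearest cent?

$3.90

Cost per g of fiber: lentils $0.0857, tofu $0.4500, bell pepper $1.1000.
Take 2 servings of lentils: +14.0 g fiber for $1.20 (total $1.20, still need 6.0 g).
Take 3 servings of tofu: +6.0 g fiber for $2.70 (total $3.90, still need 0.0 g).
Greedy by cheapest-per-g is optimal for a single linear constraint, so the minimum cost is $3.90.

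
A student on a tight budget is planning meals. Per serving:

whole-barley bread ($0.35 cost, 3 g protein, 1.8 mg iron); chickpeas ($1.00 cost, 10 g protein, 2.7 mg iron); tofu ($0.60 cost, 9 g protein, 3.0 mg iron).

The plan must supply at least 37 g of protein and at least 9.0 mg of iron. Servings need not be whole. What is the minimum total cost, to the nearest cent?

$2.47

Check every corner: each single food scaled to meet both minima, and each pair solved so both constraints bind.
whole-barley bread only: max(37/3, 9.0/1.8) = 12.33 servings → $4.32.
chickpeas only: max(37/10, 9.0/2.7) = 3.7 servings → $3.70.
tofu only: max(37/9, 9.0/3.0) = 4.111 servings → $2.47.
whole-barley bread + chickpeas: the both-tight solution has a negative serving — not a feasible corner.
whole-barley bread + tofu with both targets exact would need a negative amount; discard.
chickpeas + tofu: the both-tight solution has a negative serving — not a feasible corner.
The minimum over all feasible corners is $2.47.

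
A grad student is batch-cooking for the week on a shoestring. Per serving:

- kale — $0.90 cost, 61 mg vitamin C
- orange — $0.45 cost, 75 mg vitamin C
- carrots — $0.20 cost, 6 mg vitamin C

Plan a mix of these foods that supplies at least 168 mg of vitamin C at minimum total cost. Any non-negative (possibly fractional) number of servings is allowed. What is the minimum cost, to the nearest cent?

$1.01

Cost per mg of vitamin C: orange $0.0060, kale $0.0148, carrots $0.0333.
With no serving limits, use only orange: 168 mg / 75 mg = 2.24 servings × $0.45 = $1.01.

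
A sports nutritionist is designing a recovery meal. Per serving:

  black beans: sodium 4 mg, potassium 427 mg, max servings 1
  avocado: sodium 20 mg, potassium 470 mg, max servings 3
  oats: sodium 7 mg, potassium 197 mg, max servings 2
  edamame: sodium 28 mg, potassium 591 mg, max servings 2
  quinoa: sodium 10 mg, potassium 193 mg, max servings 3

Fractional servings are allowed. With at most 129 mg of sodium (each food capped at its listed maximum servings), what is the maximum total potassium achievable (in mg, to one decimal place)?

3307.5 mg

Potassium per mg sodium: black beans 106.8, oats 28.14, avocado 23.5, edamame 21.11, quinoa 19.3.
Take 1 serving of black beans: uses 4 mg sodium, +427.0 mg potassium (running total 427.0 mg).
Take 2 servings of oats: uses 14 mg sodium, +394.0 mg potassium (running total 821.0 mg).
Take 3 servings of avocado: uses 60 mg sodium, +1410.0 mg potassium (running total 2231.0 mg).
Take 1.821 servings of edamame: uses 51 mg sodium, +1076.5 mg potassium (running total 3307.5 mg).
Filling greedily by potassium-per-mg sodium is optimal for one linear limit, giving 3307.5 mg.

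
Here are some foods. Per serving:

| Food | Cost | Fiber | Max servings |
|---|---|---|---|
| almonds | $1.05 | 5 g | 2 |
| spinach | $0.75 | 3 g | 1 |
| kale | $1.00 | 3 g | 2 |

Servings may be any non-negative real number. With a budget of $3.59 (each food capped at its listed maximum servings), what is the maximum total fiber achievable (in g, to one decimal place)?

Fiber per dollar: almonds 4.762, spinach 4, kale 3.
Take 2 servings of almonds: spends $2.10, +10.0 g fiber (running total 10.0 g).
Take 1 serving of spinach: spends $0.75, +3.0 g fiber (running total 13.0 g).
Take 0.74 servings of kale: spends $0.74, +2.2 g fiber (running total 15.2 g).
Greedy by best ratio exhausts the cost allowance optimally: 15.2 g.

15.2 g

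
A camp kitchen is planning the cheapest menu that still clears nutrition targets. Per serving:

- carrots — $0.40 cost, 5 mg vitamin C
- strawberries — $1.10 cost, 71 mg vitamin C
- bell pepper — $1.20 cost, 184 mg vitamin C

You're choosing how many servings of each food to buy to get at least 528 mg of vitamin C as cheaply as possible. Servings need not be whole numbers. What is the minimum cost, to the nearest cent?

Cost per mg of vitamin C: bell pepper $0.0065, strawberries $0.0155, carrots $0.0800.
With no serving limits, use only bell pepper: 528 mg / 184 mg = 2.87 servings × $1.20 = $3.44.

$3.44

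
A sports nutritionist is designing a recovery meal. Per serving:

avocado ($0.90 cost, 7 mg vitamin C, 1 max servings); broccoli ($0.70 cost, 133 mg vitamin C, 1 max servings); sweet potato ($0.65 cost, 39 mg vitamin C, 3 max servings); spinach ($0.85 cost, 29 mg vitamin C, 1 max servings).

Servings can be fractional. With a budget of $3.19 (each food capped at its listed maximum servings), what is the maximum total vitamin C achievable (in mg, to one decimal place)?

Vitamin C per dollar: broccoli 190, sweet potato 60, spinach 34.12, avocado 7.778.
Take 1 serving of broccoli: spends $0.70, +133.0 mg vitamin C (running total 133.0 mg).
Take 3 servings of sweet potato: spends $1.95, +117.0 mg vitamin C (running total 250.0 mg).
Take 0.6353 servings of spinach: spends $0.54, +18.4 mg vitamin C (running total 268.4 mg).
Filling greedily by vitamin C-per-dollar is optimal for one linear limit, giving 268.4 mg.

268.4 mg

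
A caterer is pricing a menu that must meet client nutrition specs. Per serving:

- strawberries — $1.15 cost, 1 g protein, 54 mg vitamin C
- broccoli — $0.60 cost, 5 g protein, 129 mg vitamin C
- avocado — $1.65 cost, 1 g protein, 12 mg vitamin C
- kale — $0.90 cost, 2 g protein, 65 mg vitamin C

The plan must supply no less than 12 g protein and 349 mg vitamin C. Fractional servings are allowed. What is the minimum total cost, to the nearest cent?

$1.62

Compare the cost at each extreme point of the feasible region.
strawberries only: max(12/1, 349/54) = 12 servings → $13.80.
broccoli only: max(12/5, 349/129) = 2.705 servings → $1.62.
avocado only: max(12/1, 349/12) = 29.08 servings → $47.99.
kale only: max(12/2, 349/65) = 6 servings → $5.40.
strawberries + broccoli with both tight: 1.397 servings and 2.121 servings → $2.88.
strawberries + avocado with both tight: 4.881 servings and 7.119 servings → $17.36.
strawberries + kale: intersection lies outside the first quadrant.
broccoli + avocado: intersection lies outside the first quadrant.
broccoli + kale with both tight: 1.224 servings and 2.94 servings → $3.38.
avocado + kale with both tight: 2 servings and 5 servings → $7.80.
So the least-cost plan costs $1.62.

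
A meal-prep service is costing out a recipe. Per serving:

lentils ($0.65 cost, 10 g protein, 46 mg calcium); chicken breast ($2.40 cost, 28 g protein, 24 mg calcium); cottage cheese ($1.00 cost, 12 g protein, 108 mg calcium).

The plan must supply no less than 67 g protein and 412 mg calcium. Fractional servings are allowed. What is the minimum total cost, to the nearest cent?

At the optimum either one food covers both requirements or two foods hit both targets exactly; no other combination can be cheaper.
lentils only: max(67/10, 412/46) = 8.957 servings → $5.82.
chicken breast only: max(67/28, 412/24) = 17.17 servings → $41.20.
cottage cheese only: max(67/12, 412/108) = 5.583 servings → $5.58.
lentils + chicken breast: intersection lies outside the first quadrant.
lentils + cottage cheese with both tight: 4.341 servings and 1.966 servings → $4.79.
chicken breast + cottage cheese with both tight: 0.8377 servings and 3.629 servings → $5.64.
So the least-cost plan costs $4.79.

$4.79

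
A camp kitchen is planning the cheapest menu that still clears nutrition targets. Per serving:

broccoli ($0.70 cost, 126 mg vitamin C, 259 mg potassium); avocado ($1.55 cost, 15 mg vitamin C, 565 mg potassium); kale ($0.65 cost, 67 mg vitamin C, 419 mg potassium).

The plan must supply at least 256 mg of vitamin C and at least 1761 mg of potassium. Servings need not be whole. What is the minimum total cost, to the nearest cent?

$2.73

With two linear requirements the optimum uses one or two foods; enumerate the corners.
broccoli only: max(256/126, 1761/259) = 6.799 servings → $4.76.
avocado only: max(256/15, 1761/565) = 17.07 servings → $26.45.
kale only: max(256/67, 1761/419) = 4.203 servings → $2.73.
broccoli + avocado with both tight: 1.757 servings and 2.312 servings → $4.81.
broccoli + kale: intersection lies outside the first quadrant.
avocado + kale with both tight: 0.3397 servings and 3.745 servings → $2.96.
Cheapest feasible corner: $2.73.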